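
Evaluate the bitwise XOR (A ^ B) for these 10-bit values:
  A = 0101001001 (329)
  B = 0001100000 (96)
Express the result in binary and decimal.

Apply ^ to each column (1 where bits differ):
  0101001001
^ 0001100000
------------
  0100101001

Answer: 0100101001 (297)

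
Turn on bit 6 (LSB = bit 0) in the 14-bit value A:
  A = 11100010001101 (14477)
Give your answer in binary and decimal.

Mask = 1 << 6 = 00000001000000
Bit 6 of A is 0, so OR-ing with the mask flips it to 1.
  11100010001101
| 00000001000000
----------------
  11100011001101

Answer: 11100011001101 (14541)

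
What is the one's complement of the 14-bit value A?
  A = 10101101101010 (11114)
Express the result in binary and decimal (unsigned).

Flip each bit (0->1, 1->0):
  10101101101010
  01010010010101

Answer: 01010010010101 (5269)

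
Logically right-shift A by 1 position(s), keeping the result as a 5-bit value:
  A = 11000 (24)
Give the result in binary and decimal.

Logical shift right by 1: drop the bottom 1 bit(s), prepend 1 zero(s) on the left.
  11000  ->  keep [1100], discard [0], prepend 0
= 01100

Answer: 01100 (12)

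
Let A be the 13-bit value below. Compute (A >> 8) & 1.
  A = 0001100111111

Bit 8 is the 9th from the right.
  0001100111111
      ^
That bit is 1.

Answer: 1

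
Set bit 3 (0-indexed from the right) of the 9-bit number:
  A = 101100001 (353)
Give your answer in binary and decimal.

Mask = 1 << 3 = 000001000
Bit 3 of A is 0, so OR-ing with the mask flips it to 1.
  101100001
| 000001000
-----------
  101101001

Answer: 101101001 (361)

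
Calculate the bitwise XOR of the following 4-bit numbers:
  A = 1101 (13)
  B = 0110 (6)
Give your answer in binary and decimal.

Apply ^ to each column (1 where bits differ):
  1101
^ 0110
------
  1011

Answer: 1011 (11)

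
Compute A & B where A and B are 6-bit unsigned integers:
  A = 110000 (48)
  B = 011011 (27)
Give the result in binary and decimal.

Apply & to each column (1 only where both bits are 1):
  110000
& 011011
--------
  010000

Answer: 010000 (16)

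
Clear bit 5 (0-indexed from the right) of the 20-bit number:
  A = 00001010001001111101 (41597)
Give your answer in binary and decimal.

Mask = ~(1 << 5) = 11111111111111011111
Bit 5 of A is 1, so AND-ing with the mask clears it to 0.
  00001010001001111101
& 11111111111111011111
----------------------
  00001010001001011101

Answer: 00001010001001011101 (41565)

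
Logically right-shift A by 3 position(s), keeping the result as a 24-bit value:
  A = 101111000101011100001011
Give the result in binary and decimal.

Logical shift right by 3: drop the bottom 3 bit(s), prepend 3 zero(s) on the left.
  101111000101011100001011  ->  keep [101111000101011100001], discard [011], prepend 000
= 000101111000101011100001

Answer: 000101111000101011100001 (1542881)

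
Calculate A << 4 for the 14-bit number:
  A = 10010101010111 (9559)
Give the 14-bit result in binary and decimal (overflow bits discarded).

Shift left by 4: drop the top 4 bit(s), append 4 zero(s) on the right.
  10010101010111  ->  discard [1001], keep [0101010111], append 0000
= 01010101110000

Answer: 01010101110000 (5488)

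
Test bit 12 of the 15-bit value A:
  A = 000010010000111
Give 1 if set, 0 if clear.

Bit 12 is the 13th from the right.
  000010010000111
    ^
That bit is 0.

Answer: 0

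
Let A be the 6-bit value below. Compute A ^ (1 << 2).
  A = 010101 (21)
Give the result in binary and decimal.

Mask = 1 << 2 = 000100
Bit 2 of A is 1; XOR with the mask flips it to 0.
  010101
^ 000100
--------
  010001

Answer: 010001 (17)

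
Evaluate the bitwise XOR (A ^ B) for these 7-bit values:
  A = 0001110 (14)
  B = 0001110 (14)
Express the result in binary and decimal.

Apply ^ to each column (1 where bits differ):
  0001110
^ 0001110
---------
  0000000

Answer: 0000000 (0)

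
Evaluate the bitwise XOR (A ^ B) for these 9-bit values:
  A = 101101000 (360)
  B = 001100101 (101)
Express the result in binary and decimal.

Apply ^ to each column (1 where bits differ):
  101101000
^ 001100101
-----------
  100001101

Answer: 100001101 (269)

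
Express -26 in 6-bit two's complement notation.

1. Binary of +26:  011010
2. Invert bits:     100101
3. Add 1:           100110

Answer: 100110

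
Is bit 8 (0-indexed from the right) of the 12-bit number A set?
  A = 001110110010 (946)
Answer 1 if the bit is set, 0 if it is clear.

Bit 8 is the 9th from the right.
  001110110010
     ^
That bit is 1.

Answer: 1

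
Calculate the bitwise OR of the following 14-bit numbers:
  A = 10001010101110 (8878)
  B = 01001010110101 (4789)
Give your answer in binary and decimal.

Apply | to each column (1 where either bit is 1):
  10001010101110
| 01001010110101
----------------
  11001010111111

Answer: 11001010111111 (12991)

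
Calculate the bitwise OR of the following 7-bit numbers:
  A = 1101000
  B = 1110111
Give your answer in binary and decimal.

Apply | to each column (1 where either bit is 1):
  1101000
| 1110111
---------
  1111111

Answer: 1111111 (127)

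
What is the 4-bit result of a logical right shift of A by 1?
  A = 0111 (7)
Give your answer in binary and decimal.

Logical shift right by 1: drop the bottom 1 bit(s), prepend 1 zero(s) on the left.
  0111  ->  keep [011], discard [1], prepend 0
= 0011

Answer: 0011 (3)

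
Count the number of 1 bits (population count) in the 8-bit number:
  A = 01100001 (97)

01100001
1-bits at positions (from bit 0 = LSB): 0, 5, 6
Count = 3

Answer: 3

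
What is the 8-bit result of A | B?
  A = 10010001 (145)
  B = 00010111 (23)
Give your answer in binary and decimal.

Apply | to each column (1 where either bit is 1):
  10010001
| 00010111
----------
  10010111

Answer: 10010111 (151)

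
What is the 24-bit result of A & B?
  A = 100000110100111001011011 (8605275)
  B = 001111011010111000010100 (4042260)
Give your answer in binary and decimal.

Apply & to each column (1 only where both bits are 1):
  100000110100111001011011
& 001111011010111000010100
--------------------------
  000000010000111000010000

Answer: 000000010000111000010000 (69136)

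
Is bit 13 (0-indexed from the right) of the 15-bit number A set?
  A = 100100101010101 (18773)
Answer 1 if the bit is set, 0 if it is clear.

Bit 13 is the 14th from the right.
  100100101010101
   ^
That bit is 0.

Answer: 0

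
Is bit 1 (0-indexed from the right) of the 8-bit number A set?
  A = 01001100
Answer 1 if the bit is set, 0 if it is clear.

Bit 1 is the 2nd from the right.
  01001100
        ^
That bit is 0.

Answer: 0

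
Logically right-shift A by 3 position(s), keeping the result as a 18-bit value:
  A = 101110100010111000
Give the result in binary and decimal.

Logical shift right by 3: drop the bottom 3 bit(s), prepend 3 zero(s) on the left.
  101110100010111000  ->  keep [101110100010111], discard [000], prepend 000
= 000101110100010111

Answer: 000101110100010111 (23831)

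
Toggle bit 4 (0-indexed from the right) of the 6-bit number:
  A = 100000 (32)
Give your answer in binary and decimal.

Mask = 1 << 4 = 010000
Bit 4 of A is 0; XOR with the mask flips it to 1.
  100000
^ 010000
--------
  110000

Answer: 110000 (48)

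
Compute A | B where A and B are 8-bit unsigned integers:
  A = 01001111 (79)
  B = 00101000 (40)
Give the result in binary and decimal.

Apply | to each column (1 where either bit is 1):
  01001111
| 00101000
----------
  01101111

Answer: 01101111 (111)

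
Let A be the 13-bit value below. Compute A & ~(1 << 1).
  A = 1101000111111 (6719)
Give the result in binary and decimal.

Mask = ~(1 << 1) = 1111111111101
Bit 1 of A is 1, so AND-ing with the mask clears it to 0.
  1101000111111
& 1111111111101
---------------
  1101000111101

Answer: 1101000111101 (6717)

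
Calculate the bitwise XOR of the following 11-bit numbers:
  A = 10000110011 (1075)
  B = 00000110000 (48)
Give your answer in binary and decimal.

Apply ^ to each column (1 where bits differ):
  10000110011
^ 00000110000
-------------
  10000000011

Answer: 10000000011 (1027)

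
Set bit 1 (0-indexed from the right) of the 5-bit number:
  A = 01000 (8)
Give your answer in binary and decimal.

Mask = 1 << 1 = 00010
Bit 1 of A is 0, so OR-ing with the mask flips it to 1.
  01000
| 00010
-------
  01010

Answer: 01010 (10)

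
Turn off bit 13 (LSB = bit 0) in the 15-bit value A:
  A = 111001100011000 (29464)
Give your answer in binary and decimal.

Mask = ~(1 << 13) = 101111111111111
Bit 13 of A is 1, so AND-ing with the mask clears it to 0.
  111001100011000
& 101111111111111
-----------------
  101001100011000

Answer: 101001100011000 (21272)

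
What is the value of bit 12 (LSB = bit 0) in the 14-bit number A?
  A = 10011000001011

Bit 12 is the 13th from the right.
  10011000001011
   ^
That bit is 0.

Answer: 0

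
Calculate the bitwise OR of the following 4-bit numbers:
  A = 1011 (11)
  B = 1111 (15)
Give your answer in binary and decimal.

Apply | to each column (1 where either bit is 1):
  1011
| 1111
------
  1111

Answer: 1111 (15)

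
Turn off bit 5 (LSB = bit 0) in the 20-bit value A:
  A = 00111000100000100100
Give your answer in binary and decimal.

Mask = ~(1 << 5) = 11111111111111011111
Bit 5 of A is 1, so AND-ing with the mask clears it to 0.
  00111000100000100100
& 11111111111111011111
----------------------
  00111000100000000100

Answer: 00111000100000000100 (231428)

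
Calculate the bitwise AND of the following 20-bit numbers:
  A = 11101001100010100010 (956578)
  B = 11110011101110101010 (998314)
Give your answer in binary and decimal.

Apply & to each column (1 only where both bits are 1):
  11101001100010100010
& 11110011101110101010
----------------------
  11100001100010100010

Answer: 11100001100010100010 (923810)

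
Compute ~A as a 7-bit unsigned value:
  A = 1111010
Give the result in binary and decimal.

Flip each bit (0->1, 1->0):
  1111010
  0000101

Answer: 0000101 (5)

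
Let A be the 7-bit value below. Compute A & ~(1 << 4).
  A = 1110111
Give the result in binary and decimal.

Mask = ~(1 << 4) = 1101111
Bit 4 of A is 1, so AND-ing with the mask clears it to 0.
  1110111
& 1101111
---------
  1100111

Answer: 1100111 (103)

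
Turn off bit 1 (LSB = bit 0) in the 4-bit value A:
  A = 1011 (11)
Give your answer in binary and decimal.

Mask = ~(1 << 1) = 1101
Bit 1 of A is 1, so AND-ing with the mask clears it to 0.
  1011
& 1101
------
  1001

Answer: 1001 (9)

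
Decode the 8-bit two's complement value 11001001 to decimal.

MSB is 1, so the value is negative. Find the magnitude:
1. Invert bits:  00110110
2. Add 1:        00110111  = 55
3. Apply sign:   -55

Answer: -55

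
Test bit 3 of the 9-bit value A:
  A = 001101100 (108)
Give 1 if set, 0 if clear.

Bit 3 is the 4th from the right.
  001101100
       ^
That bit is 1.

Answer: 1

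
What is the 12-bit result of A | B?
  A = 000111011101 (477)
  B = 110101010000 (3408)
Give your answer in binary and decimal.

Apply | to each column (1 where either bit is 1):
  000111011101
| 110101010000
--------------
  110111011101

Answer: 110111011101 (3549)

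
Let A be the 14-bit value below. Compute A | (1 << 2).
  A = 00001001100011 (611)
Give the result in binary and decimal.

Mask = 1 << 2 = 00000000000100
Bit 2 of A is 0, so OR-ing with the mask flips it to 1.
  00001001100011
| 00000000000100
----------------
  00001001100111

Answer: 00001001100111 (615)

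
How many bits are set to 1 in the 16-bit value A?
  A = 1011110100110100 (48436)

1011110100110100
1-bits at positions (from bit 0 = LSB): 2, 4, 5, 8, 10, 11, 12, 13, 15
Count = 9

Answer: 9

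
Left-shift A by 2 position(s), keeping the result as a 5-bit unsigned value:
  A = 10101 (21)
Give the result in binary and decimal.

Shift left by 2: drop the top 2 bit(s), append 2 zero(s) on the right.
  10101  ->  discard [10], keep [101], append 00
= 10100

Answer: 10100 (20)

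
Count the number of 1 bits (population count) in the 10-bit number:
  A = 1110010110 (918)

1110010110
1-bits at positions (from bit 0 = LSB): 1, 2, 4, 7, 8, 9
Count = 6

Answer: 6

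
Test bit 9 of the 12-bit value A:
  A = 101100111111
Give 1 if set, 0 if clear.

Bit 9 is the 10th from the right.
  101100111111
    ^
That bit is 1.

Answer: 1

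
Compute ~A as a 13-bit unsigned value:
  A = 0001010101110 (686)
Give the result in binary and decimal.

Flip each bit (0->1, 1->0):
  0001010101110
  1110101010001

Answer: 1110101010001 (7505)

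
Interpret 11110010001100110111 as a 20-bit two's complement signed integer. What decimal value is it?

MSB is 1, so the value is negative. Find the magnitude:
1. Invert bits:  00001101110011001000
2. Add 1:        00001101110011001001  = 56521
3. Apply sign:   -56521

Answer: -56521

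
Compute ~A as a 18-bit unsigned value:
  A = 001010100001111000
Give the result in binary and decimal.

Flip each bit (0->1, 1->0):
  001010100001111000
  110101011110000111

Answer: 110101011110000111 (219015)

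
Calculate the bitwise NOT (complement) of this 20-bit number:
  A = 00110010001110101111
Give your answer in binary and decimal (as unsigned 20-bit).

Flip each bit (0->1, 1->0):
  00110010001110101111
  11001101110001010000

Answer: 11001101110001010000 (842832)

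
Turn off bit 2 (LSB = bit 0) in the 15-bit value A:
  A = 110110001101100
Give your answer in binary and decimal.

Mask = ~(1 << 2) = 111111111111011
Bit 2 of A is 1, so AND-ing with the mask clears it to 0.
  110110001101100
& 111111111111011
-----------------
  110110001101000

Answer: 110110001101000 (27752)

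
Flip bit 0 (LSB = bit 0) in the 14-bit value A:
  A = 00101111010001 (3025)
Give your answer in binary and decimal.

Mask = 1 << 0 = 00000000000001
Bit 0 of A is 1; XOR with the mask flips it to 0.
  00101111010001
^ 00000000000001
----------------
  00101111010000

Answer: 00101111010000 (3024)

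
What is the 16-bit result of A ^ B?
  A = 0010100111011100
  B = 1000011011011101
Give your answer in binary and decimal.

Apply ^ to each column (1 where bits differ):
  0010100111011100
^ 1000011011011101
------------------
  1010111100000001

Answer: 1010111100000001 (44801)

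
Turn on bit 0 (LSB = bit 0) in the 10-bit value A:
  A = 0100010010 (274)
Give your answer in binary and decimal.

Mask = 1 << 0 = 0000000001
Bit 0 of A is 0, so OR-ing with the mask flips it to 1.
  0100010010
| 0000000001
------------
  0100010011

Answer: 0100010011 (275)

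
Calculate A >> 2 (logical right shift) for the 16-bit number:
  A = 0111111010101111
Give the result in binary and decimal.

Logical shift right by 2: drop the bottom 2 bit(s), prepend 2 zero(s) on the left.
  0111111010101111  ->  keep [01111110101011], discard [11], prepend 00
= 0001111110101011

Answer: 0001111110101011 (8107)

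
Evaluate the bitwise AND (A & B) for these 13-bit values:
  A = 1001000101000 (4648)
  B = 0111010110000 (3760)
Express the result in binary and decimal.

Apply & to each column (1 only where both bits are 1):
  1001000101000
& 0111010110000
---------------
  0001000100000

Answer: 0001000100000 (544)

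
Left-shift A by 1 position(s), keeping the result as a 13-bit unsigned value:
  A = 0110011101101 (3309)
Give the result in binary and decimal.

Shift left by 1: drop the top 1 bit(s), append 1 zero(s) on the right.
  0110011101101  ->  discard [0], keep [110011101101], append 0
= 1100111011010

Answer: 1100111011010 (6618)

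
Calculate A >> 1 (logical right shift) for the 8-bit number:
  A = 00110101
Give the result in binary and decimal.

Logical shift right by 1: drop the bottom 1 bit(s), prepend 1 zero(s) on the left.
  00110101  ->  keep [0011010], discard [1], prepend 0
= 00011010

Answer: 00011010 (26)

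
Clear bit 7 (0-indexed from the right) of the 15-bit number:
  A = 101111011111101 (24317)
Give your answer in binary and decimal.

Mask = ~(1 << 7) = 111111101111111
Bit 7 of A is 1, so AND-ing with the mask clears it to 0.
  101111011111101
& 111111101111111
-----------------
  101111001111101

Answer: 101111001111101 (24189)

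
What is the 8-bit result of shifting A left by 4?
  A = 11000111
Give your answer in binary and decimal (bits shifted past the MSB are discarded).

Shift left by 4: drop the top 4 bit(s), append 4 zero(s) on the right.
  11000111  ->  discard [1100], keep [0111], append 0000
= 01110000

Answer: 01110000 (112)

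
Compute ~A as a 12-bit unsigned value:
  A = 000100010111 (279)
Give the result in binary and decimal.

Flip each bit (0->1, 1->0):
  000100010111
  111011101000

Answer: 111011101000 (3816)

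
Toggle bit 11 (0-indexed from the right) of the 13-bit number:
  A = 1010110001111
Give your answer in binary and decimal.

Mask = 1 << 11 = 0100000000000
Bit 11 of A is 0; XOR with the mask flips it to 1.
  1010110001111
^ 0100000000000
---------------
  1110110001111

Answer: 1110110001111 (7567)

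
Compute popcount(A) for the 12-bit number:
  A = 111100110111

111100110111
1-bits at positions (from bit 0 = LSB): 0, 1, 2, 4, 5, 8, 9, 10, 11
Count = 9

Answer: 9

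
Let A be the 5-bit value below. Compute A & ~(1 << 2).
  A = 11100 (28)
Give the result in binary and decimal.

Mask = ~(1 << 2) = 11011
Bit 2 of A is 1, so AND-ing with the mask clears it to 0.
  11100
& 11011
-------
  11000

Answer: 11000 (24)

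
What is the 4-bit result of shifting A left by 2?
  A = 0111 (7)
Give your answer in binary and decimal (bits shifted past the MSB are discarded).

Shift left by 2: drop the top 2 bit(s), append 2 zero(s) on the right.
  0111  ->  discard [01], keep [11], append 00
= 1100

Answer: 1100 (12)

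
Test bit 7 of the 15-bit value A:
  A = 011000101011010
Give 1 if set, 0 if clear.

Bit 7 is the 8th from the right.
  011000101011010
         ^
That bit is 0.

Answer: 0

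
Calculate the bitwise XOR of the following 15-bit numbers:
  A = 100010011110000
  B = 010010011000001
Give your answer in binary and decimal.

Apply ^ to each column (1 where bits differ):
  100010011110000
^ 010010011000001
-----------------
  110000000110001

Answer: 110000000110001 (24625)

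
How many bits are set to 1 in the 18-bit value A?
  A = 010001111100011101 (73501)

010001111100011101
1-bits at positions (from bit 0 = LSB): 0, 2, 3, 4, 8, 9, 10, 11, 12, 16
Count = 10

Answer: 10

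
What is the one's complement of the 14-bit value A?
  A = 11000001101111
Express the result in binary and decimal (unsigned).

Flip each bit (0->1, 1->0):
  11000001101111
  00111110010000

Answer: 00111110010000 (3984)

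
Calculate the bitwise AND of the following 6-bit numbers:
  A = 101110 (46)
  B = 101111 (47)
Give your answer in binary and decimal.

Apply & to each column (1 only where both bits are 1):
  101110
& 101111
--------
  101110

Answer: 101110 (46)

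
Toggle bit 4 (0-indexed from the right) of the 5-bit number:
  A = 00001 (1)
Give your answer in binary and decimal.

Mask = 1 << 4 = 10000
Bit 4 of A is 0; XOR with the mask flips it to 1.
  00001
^ 10000
-------
  10001

Answer: 10001 (17)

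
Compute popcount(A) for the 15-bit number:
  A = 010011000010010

010011000010010
1-bits at positions (from bit 0 = LSB): 1, 4, 9, 10, 13
Count = 5

Answer: 5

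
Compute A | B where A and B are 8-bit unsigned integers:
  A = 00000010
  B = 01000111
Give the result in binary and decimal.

Apply | to each column (1 where either bit is 1):
  00000010
| 01000111
----------
  01000111

Answer: 01000111 (71)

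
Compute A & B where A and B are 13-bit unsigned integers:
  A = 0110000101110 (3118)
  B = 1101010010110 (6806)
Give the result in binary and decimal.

Apply & to each column (1 only where both bits are 1):
  0110000101110
& 1101010010110
---------------
  0100000000110

Answer: 0100000000110 (2054)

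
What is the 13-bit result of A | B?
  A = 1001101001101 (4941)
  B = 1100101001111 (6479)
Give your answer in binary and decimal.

Apply | to each column (1 where either bit is 1):
  1001101001101
| 1100101001111
---------------
  1101101001111

Answer: 1101101001111 (6991)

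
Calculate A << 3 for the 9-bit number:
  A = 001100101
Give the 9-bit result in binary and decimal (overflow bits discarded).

Shift left by 3: drop the top 3 bit(s), append 3 zero(s) on the right.
  001100101  ->  discard [001], keep [100101], append 000
= 100101000

Answer: 100101000 (296)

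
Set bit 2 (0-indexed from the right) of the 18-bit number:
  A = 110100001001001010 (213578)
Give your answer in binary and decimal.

Mask = 1 << 2 = 000000000000000100
Bit 2 of A is 0, so OR-ing with the mask flips it to 1.
  110100001001001010
| 000000000000000100
--------------------
  110100001001001110

Answer: 110100001001001110 (213582)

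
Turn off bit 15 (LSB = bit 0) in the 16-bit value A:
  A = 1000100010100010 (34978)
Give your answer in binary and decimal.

Mask = ~(1 << 15) = 0111111111111111
Bit 15 of A is 1, so AND-ing with the mask clears it to 0.
  1000100010100010
& 0111111111111111
------------------
  0000100010100010

Answer: 0000100010100010 (2210)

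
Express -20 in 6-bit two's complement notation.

1. Binary of +20:  010100
2. Invert bits:     101011
3. Add 1:           101100

Answer: 101100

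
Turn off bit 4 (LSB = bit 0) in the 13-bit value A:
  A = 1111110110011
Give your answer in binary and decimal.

Mask = ~(1 << 4) = 1111111101111
Bit 4 of A is 1, so AND-ing with the mask clears it to 0.
  1111110110011
& 1111111101111
---------------
  1111110100011

Answer: 1111110100011 (8099)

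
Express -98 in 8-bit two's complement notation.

1. Binary of +98:  01100010
2. Invert bits:     10011101
3. Add 1:           10011110

Answer: 10011110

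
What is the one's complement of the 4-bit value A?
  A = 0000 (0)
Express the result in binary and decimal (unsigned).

Flip each bit (0->1, 1->0):
  0000
  1111

Answer: 1111 (15)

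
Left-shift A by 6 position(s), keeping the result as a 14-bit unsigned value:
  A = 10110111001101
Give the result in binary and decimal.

Shift left by 6: drop the top 6 bit(s), append 6 zero(s) on the right.
  10110111001101  ->  discard [101101], keep [11001101], append 000000
= 11001101000000

Answer: 11001101000000 (13120)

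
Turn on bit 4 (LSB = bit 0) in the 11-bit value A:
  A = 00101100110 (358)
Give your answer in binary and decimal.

Mask = 1 << 4 = 00000010000
Bit 4 of A is 0, so OR-ing with the mask flips it to 1.
  00101100110
| 00000010000
-------------
  00101110110

Answer: 00101110110 (374)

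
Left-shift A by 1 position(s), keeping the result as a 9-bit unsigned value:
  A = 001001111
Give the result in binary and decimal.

Shift left by 1: drop the top 1 bit(s), append 1 zero(s) on the right.
  001001111  ->  discard [0], keep [01001111], append 0
= 010011110

Answer: 010011110 (158)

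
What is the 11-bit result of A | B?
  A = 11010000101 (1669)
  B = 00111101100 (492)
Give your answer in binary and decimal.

Apply | to each column (1 where either bit is 1):
  11010000101
| 00111101100
-------------
  11111101101

Answer: 11111101101 (2029)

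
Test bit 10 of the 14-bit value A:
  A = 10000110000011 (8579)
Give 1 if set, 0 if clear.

Bit 10 is the 11th from the right.
  10000110000011
     ^
That bit is 0.

Answer: 0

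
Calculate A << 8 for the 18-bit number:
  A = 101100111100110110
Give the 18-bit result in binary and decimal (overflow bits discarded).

Shift left by 8: drop the top 8 bit(s), append 8 zero(s) on the right.
  101100111100110110  ->  discard [10110011], keep [1100110110], append 00000000
= 110011011000000000

Answer: 110011011000000000 (210432)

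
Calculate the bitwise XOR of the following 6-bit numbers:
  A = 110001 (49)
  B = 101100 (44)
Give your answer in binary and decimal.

Apply ^ to each column (1 where bits differ):
  110001
^ 101100
--------
  011101

Answer: 011101 (29)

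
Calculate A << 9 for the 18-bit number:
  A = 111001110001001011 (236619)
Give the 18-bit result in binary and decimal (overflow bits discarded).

Shift left by 9: drop the top 9 bit(s), append 9 zero(s) on the right.
  111001110001001011  ->  discard [111001110], keep [001001011], append 000000000
= 001001011000000000

Answer: 001001011000000000 (38400)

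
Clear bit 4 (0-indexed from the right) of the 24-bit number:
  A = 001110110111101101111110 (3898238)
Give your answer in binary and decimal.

Mask = ~(1 << 4) = 111111111111111111101111
Bit 4 of A is 1, so AND-ing with the mask clears it to 0.
  001110110111101101111110
& 111111111111111111101111
--------------------------
  001110110111101101101110

Answer: 001110110111101101101110 (3898222)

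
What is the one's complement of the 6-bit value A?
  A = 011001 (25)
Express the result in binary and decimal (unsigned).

Flip each bit (0->1, 1->0):
  011001
  100110

Answer: 100110 (38)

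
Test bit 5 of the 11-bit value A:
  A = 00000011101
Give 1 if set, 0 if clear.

Bit 5 is the 6th from the right.
  00000011101
       ^
That bit is 0.

Answer: 0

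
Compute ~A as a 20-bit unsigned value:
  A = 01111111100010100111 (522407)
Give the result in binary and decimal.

Flip each bit (0->1, 1->0):
  01111111100010100111
  10000000011101011000

Answer: 10000000011101011000 (526168)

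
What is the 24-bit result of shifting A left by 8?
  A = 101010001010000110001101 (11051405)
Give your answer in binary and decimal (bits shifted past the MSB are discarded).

Shift left by 8: drop the top 8 bit(s), append 8 zero(s) on the right.
  101010001010000110001101  ->  discard [10101000], keep [1010000110001101], append 00000000
= 101000011000110100000000

Answer: 101000011000110100000000 (10587392)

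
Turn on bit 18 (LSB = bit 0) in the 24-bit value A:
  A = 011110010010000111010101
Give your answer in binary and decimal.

Mask = 1 << 18 = 000001000000000000000000
Bit 18 of A is 0, so OR-ing with the mask flips it to 1.
  011110010010000111010101
| 000001000000000000000000
--------------------------
  011111010010000111010101

Answer: 011111010010000111010101 (8200661)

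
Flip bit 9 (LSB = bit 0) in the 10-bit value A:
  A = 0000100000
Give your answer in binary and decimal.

Mask = 1 << 9 = 1000000000
Bit 9 of A is 0; XOR with the mask flips it to 1.
  0000100000
^ 1000000000
------------
  1000100000

Answer: 1000100000 (544)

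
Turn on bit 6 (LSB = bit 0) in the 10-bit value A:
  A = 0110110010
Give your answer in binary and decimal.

Mask = 1 << 6 = 0001000000
Bit 6 of A is 0, so OR-ing with the mask flips it to 1.
  0110110010
| 0001000000
------------
  0111110010

Answer: 0111110010 (498)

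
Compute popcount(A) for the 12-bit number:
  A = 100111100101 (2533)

100111100101
1-bits at positions (from bit 0 = LSB): 0, 2, 5, 6, 7, 8, 11
Count = 7

Answer: 7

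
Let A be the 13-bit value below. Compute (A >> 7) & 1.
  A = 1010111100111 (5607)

Bit 7 is the 8th from the right.
  1010111100111
       ^
That bit is 1.

Answer: 1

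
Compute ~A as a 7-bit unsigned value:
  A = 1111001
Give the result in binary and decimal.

Flip each bit (0->1, 1->0):
  1111001
  0000110

Answer: 0000110 (6)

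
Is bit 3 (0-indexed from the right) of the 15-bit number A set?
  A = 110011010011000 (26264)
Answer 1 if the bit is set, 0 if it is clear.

Bit 3 is the 4th from the right.
  110011010011000
             ^
That bit is 1.

Answer: 1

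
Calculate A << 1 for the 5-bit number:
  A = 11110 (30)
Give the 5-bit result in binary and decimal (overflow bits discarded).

Shift left by 1: drop the top 1 bit(s), append 1 zero(s) on the right.
  11110  ->  discard [1], keep [1110], append 0
= 11100

Answer: 11100 (28)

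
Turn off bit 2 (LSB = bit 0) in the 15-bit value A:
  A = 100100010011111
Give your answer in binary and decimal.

Mask = ~(1 << 2) = 111111111111011
Bit 2 of A is 1, so AND-ing with the mask clears it to 0.
  100100010011111
& 111111111111011
-----------------
  100100010011011

Answer: 100100010011011 (18587)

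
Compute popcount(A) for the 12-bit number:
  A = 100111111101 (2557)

100111111101
1-bits at positions (from bit 0 = LSB): 0, 2, 3, 4, 5, 6, 7, 8, 11
Count = 9

Answer: 9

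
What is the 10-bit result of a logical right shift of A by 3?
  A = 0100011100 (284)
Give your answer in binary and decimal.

Logical shift right by 3: drop the bottom 3 bit(s), prepend 3 zero(s) on the left.
  0100011100  ->  keep [0100011], discard [100], prepend 000
= 0000100011

Answer: 0000100011 (35)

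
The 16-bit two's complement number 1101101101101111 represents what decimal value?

MSB is 1, so the value is negative. Find the magnitude:
1. Invert bits:  0010010010010000
2. Add 1:        0010010010010001  = 9361
3. Apply sign:   -9361

Answer: -9361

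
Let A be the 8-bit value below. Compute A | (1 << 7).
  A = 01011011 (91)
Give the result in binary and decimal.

Mask = 1 << 7 = 10000000
Bit 7 of A is 0, so OR-ing with the mask flips it to 1.
  01011011
| 10000000
----------
  11011011

Answer: 11011011 (219)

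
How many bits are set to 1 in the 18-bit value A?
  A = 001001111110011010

001001111110011010
1-bits at positions (from bit 0 = LSB): 1, 3, 4, 7, 8, 9, 10, 11, 12, 15
Count = 10

Answer: 10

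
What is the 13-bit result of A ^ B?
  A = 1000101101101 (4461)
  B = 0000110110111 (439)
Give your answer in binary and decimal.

Apply ^ to each column (1 where bits differ):
  1000101101101
^ 0000110110111
---------------
  1000011011010

Answer: 1000011011010 (4314)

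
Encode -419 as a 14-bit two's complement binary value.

1. Binary of +419:  00000110100011
2. Invert bits:     11111001011100
3. Add 1:           11111001011101

Answer: 11111001011101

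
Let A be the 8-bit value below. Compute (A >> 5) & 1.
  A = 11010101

Bit 5 is the 6th from the right.
  11010101
    ^
That bit is 0.

Answer: 0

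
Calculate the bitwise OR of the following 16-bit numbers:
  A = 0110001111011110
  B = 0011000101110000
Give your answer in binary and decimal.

Apply | to each column (1 where either bit is 1):
  0110001111011110
| 0011000101110000
------------------
  0111001111111110

Answer: 0111001111111110 (29694)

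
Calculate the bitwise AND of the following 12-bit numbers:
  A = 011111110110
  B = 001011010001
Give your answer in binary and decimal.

Apply & to each column (1 only where both bits are 1):
  011111110110
& 001011010001
--------------
  001011010000

Answer: 001011010000 (720)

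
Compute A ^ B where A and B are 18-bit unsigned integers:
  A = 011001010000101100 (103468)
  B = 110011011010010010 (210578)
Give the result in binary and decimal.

Apply ^ to each column (1 where bits differ):
  011001010000101100
^ 110011011010010010
--------------------
  101010001010111110

Answer: 101010001010111110 (172734)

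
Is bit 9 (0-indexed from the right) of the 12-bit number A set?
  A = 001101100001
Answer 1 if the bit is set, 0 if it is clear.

Bit 9 is the 10th from the right.
  001101100001
    ^
That bit is 1.

Answer: 1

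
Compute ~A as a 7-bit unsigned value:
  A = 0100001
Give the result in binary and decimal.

Flip each bit (0->1, 1->0):
  0100001
  1011110

Answer: 1011110 (94)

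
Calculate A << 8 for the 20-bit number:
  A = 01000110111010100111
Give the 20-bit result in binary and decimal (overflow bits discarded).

Shift left by 8: drop the top 8 bit(s), append 8 zero(s) on the right.
  01000110111010100111  ->  discard [01000110], keep [111010100111], append 00000000
= 11101010011100000000

Answer: 11101010011100000000 (960256)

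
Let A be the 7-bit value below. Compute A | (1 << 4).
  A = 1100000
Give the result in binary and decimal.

Mask = 1 << 4 = 0010000
Bit 4 of A is 0, so OR-ing with the mask flips it to 1.
  1100000
| 0010000
---------
  1110000

Answer: 1110000 (112)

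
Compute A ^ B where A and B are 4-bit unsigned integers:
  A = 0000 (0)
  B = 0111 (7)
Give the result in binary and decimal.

Apply ^ to each column (1 where bits differ):
  0000
^ 0111
------
  0111

Answer: 0111 (7)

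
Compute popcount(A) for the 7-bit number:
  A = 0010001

0010001
1-bits at positions (from bit 0 = LSB): 0, 4
Count = 2

Answer: 2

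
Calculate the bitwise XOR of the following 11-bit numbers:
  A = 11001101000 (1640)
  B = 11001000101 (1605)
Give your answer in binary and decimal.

Apply ^ to each column (1 where bits differ):
  11001101000
^ 11001000101
-------------
  00000101101

Answer: 00000101101 (45)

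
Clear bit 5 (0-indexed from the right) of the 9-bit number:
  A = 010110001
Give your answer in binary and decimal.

Mask = ~(1 << 5) = 111011111
Bit 5 of A is 1, so AND-ing with the mask clears it to 0.
  010110001
& 111011111
-----------
  010010001

Answer: 010010001 (145)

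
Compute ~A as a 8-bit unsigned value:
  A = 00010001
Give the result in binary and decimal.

Flip each bit (0->1, 1->0):
  00010001
  11101110

Answer: 11101110 (238)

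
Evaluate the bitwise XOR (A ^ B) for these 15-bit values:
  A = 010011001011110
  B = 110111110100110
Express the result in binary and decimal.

Apply ^ to each column (1 where bits differ):
  010011001011110
^ 110111110100110
-----------------
  100100111111000

Answer: 100100111111000 (18936)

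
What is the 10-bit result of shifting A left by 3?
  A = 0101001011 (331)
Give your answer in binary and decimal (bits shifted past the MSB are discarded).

Shift left by 3: drop the top 3 bit(s), append 3 zero(s) on the right.
  0101001011  ->  discard [010], keep [1001011], append 000
= 1001011000

Answer: 1001011000 (600)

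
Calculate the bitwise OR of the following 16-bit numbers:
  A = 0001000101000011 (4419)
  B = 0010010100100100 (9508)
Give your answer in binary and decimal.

Apply | to each column (1 where either bit is 1):
  0001000101000011
| 0010010100100100
------------------
  0011010101100111

Answer: 0011010101100111 (13671)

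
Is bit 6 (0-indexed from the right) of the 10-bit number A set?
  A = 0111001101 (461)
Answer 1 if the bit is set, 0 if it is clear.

Bit 6 is the 7th from the right.
  0111001101
     ^
That bit is 1.

Answer: 1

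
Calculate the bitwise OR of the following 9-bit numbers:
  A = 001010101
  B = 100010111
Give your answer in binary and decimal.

Apply | to each column (1 where either bit is 1):
  001010101
| 100010111
-----------
  101010111

Answer: 101010111 (343)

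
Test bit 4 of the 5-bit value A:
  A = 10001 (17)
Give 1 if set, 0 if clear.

Bit 4 is the 5th from the right.
  10001
  ^
That bit is 1.

Answer: 1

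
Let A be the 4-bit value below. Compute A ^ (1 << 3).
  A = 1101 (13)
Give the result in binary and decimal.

Mask = 1 << 3 = 1000
Bit 3 of A is 1; XOR with the mask flips it to 0.
  1101
^ 1000
------
  0101

Answer: 0101 (5)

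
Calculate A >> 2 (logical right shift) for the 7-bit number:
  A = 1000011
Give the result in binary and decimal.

Logical shift right by 2: drop the bottom 2 bit(s), prepend 2 zero(s) on the left.
  1000011  ->  keep [10000], discard [11], prepend 00
= 0010000

Answer: 0010000 (16)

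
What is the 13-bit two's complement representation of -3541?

1. Binary of +3541:  0110111010101
2. Invert bits:     1001000101010
3. Add 1:           1001000101011

Answer: 1001000101011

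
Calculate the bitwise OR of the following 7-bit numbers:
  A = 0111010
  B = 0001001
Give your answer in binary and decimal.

Apply | to each column (1 where either bit is 1):
  0111010
| 0001001
---------
  0111011

Answer: 0111011 (59)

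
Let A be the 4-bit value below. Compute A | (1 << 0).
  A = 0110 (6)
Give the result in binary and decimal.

Mask = 1 << 0 = 0001
Bit 0 of A is 0, so OR-ing with the mask flips it to 1.
  0110
| 0001
------
  0111

Answer: 0111 (7)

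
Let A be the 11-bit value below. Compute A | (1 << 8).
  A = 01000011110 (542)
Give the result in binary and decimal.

Mask = 1 << 8 = 00100000000
Bit 8 of A is 0, so OR-ing with the mask flips it to 1.
  01000011110
| 00100000000
-------------
  01100011110

Answer: 01100011110 (798)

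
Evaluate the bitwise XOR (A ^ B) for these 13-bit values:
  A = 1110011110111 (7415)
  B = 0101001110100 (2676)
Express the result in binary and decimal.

Apply ^ to each column (1 where bits differ):
  1110011110111
^ 0101001110100
---------------
  1011010000011

Answer: 1011010000011 (5763)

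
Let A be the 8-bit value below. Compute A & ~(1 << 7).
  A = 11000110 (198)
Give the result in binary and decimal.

Mask = ~(1 << 7) = 01111111
Bit 7 of A is 1, so AND-ing with the mask clears it to 0.
  11000110
& 01111111
----------
  01000110

Answer: 01000110 (70)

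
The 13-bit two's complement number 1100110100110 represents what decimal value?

MSB is 1, so the value is negative. Find the magnitude:
1. Invert bits:  0011001011001
2. Add 1:        0011001011010  = 1626
3. Apply sign:   -1626

Answer: -1626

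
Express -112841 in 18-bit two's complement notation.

1. Binary of +112841:  011011100011001001
2. Invert bits:     100100011100110110
3. Add 1:           100100011100110111

Answer: 100100011100110111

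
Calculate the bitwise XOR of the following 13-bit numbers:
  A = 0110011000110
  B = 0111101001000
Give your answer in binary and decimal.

Apply ^ to each column (1 where bits differ):
  0110011000110
^ 0111101001000
---------------
  0001110001110

Answer: 0001110001110 (910)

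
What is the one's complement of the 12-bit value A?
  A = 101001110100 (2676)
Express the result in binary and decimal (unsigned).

Flip each bit (0->1, 1->0):
  101001110100
  010110001011

Answer: 010110001011 (1419)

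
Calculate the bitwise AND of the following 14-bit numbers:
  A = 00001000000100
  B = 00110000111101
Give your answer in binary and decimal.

Apply & to each column (1 only where both bits are 1):
  00001000000100
& 00110000111101
----------------
  00000000000100

Answer: 00000000000100 (4)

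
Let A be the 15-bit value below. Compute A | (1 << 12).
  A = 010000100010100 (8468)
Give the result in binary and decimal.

Mask = 1 << 12 = 001000000000000
Bit 12 of A is 0, so OR-ing with the mask flips it to 1.
  010000100010100
| 001000000000000
-----------------
  011000100010100

Answer: 011000100010100 (12564)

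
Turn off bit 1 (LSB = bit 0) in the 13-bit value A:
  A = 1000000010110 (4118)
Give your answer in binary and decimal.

Mask = ~(1 << 1) = 1111111111101
Bit 1 of A is 1, so AND-ing with the mask clears it to 0.
  1000000010110
& 1111111111101
---------------
  1000000010100

Answer: 1000000010100 (4116)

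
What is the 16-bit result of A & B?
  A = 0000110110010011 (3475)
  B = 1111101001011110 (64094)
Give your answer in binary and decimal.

Apply & to each column (1 only where both bits are 1):
  0000110110010011
& 1111101001011110
------------------
  0000100000010010

Answer: 0000100000010010 (2066)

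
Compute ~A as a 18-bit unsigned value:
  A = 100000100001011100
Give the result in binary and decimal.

Flip each bit (0->1, 1->0):
  100000100001011100
  011111011110100011

Answer: 011111011110100011 (128931)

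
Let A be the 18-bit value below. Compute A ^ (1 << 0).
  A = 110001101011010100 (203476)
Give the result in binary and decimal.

Mask = 1 << 0 = 000000000000000001
Bit 0 of A is 0; XOR with the mask flips it to 1.
  110001101011010100
^ 000000000000000001
--------------------
  110001101011010101

Answer: 110001101011010101 (203477)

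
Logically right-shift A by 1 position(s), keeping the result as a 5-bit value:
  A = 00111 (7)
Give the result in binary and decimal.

Logical shift right by 1: drop the bottom 1 bit(s), prepend 1 zero(s) on the left.
  00111  ->  keep [0011], discard [1], prepend 0
= 00011

Answer: 00011 (3)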